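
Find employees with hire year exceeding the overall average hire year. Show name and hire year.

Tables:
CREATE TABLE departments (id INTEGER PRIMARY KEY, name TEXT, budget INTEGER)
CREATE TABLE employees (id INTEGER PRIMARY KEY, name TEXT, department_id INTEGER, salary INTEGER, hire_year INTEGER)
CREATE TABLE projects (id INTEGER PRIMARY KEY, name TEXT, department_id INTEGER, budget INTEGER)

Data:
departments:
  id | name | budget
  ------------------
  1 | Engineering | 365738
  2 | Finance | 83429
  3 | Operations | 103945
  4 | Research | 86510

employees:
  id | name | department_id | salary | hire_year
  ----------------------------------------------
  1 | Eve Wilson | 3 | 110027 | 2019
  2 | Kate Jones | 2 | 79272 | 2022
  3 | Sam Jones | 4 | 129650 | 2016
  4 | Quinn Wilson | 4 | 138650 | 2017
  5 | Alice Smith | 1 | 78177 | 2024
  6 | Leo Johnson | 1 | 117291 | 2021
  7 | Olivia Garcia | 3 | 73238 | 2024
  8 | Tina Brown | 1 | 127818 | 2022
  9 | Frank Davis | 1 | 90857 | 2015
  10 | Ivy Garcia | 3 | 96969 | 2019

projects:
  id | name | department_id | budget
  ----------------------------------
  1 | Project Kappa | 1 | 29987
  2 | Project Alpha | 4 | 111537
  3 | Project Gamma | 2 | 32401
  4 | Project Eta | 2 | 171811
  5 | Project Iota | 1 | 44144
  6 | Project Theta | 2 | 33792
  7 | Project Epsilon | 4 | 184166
SELECT name, hire_year FROM employees WHERE hire_year > (SELECT AVG(hire_year) FROM employees)

Execution result:
name | hire_year
Kate Jones | 2022
Alice Smith | 2024
Leo Johnson | 2021
Olivia Garcia | 2024
Tina Brown | 2022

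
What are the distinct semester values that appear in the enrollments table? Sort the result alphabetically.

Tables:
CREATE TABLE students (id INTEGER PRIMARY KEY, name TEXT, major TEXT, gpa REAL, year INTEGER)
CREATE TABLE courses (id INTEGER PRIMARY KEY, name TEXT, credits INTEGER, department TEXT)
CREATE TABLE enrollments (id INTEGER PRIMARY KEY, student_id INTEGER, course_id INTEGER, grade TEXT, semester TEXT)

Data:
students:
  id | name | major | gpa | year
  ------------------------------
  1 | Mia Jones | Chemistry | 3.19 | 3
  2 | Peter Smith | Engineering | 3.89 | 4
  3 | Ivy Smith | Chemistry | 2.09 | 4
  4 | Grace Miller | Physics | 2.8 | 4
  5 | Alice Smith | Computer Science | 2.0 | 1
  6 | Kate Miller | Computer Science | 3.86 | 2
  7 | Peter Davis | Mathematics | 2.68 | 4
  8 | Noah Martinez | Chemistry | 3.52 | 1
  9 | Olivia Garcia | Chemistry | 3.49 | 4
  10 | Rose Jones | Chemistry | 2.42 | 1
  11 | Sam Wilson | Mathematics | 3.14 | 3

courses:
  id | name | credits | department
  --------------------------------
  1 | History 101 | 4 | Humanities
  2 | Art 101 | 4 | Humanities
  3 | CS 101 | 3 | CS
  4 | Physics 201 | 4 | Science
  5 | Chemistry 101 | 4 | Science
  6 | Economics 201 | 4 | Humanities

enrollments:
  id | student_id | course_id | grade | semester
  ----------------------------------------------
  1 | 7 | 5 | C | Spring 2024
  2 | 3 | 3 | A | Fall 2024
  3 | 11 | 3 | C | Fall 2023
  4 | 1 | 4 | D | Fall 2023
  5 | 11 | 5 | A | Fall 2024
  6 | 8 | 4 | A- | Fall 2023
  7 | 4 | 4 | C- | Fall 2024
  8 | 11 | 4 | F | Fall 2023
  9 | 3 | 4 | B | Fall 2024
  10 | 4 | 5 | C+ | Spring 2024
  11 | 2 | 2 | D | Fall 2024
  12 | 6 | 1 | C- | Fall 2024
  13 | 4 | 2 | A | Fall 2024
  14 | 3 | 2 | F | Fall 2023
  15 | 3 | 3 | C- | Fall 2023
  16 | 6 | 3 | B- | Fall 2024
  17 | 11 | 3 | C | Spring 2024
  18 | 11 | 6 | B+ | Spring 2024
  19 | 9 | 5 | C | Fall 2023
SELECT DISTINCT semester FROM enrollments ORDER BY semester

Execution result:
semester
Fall 2023
Fall 2024
Spring 2024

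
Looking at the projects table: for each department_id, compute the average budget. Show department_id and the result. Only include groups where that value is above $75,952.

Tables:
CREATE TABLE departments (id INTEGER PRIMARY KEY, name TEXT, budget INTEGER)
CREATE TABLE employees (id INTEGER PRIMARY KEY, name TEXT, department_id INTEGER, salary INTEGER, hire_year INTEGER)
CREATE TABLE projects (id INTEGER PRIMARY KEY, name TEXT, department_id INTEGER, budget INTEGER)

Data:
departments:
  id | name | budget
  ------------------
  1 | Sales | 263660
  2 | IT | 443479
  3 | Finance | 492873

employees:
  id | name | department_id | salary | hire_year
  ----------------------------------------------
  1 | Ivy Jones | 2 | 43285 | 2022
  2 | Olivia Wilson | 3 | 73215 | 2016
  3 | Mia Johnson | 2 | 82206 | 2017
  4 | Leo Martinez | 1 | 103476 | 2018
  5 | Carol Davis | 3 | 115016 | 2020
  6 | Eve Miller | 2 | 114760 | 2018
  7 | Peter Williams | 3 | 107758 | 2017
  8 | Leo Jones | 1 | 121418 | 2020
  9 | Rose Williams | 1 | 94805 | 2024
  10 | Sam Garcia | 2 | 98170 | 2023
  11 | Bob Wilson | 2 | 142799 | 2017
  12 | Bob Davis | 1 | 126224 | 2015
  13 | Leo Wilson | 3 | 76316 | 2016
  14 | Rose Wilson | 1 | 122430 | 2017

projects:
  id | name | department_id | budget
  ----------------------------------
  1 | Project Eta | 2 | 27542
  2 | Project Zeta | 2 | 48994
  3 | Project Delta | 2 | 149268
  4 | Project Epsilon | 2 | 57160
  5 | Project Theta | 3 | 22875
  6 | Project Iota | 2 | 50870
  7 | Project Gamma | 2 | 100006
SELECT department_id, AVG(budget) AS avg_budget FROM projects GROUP BY department_id HAVING AVG(budget) > 75952

Execution result:
(no rows)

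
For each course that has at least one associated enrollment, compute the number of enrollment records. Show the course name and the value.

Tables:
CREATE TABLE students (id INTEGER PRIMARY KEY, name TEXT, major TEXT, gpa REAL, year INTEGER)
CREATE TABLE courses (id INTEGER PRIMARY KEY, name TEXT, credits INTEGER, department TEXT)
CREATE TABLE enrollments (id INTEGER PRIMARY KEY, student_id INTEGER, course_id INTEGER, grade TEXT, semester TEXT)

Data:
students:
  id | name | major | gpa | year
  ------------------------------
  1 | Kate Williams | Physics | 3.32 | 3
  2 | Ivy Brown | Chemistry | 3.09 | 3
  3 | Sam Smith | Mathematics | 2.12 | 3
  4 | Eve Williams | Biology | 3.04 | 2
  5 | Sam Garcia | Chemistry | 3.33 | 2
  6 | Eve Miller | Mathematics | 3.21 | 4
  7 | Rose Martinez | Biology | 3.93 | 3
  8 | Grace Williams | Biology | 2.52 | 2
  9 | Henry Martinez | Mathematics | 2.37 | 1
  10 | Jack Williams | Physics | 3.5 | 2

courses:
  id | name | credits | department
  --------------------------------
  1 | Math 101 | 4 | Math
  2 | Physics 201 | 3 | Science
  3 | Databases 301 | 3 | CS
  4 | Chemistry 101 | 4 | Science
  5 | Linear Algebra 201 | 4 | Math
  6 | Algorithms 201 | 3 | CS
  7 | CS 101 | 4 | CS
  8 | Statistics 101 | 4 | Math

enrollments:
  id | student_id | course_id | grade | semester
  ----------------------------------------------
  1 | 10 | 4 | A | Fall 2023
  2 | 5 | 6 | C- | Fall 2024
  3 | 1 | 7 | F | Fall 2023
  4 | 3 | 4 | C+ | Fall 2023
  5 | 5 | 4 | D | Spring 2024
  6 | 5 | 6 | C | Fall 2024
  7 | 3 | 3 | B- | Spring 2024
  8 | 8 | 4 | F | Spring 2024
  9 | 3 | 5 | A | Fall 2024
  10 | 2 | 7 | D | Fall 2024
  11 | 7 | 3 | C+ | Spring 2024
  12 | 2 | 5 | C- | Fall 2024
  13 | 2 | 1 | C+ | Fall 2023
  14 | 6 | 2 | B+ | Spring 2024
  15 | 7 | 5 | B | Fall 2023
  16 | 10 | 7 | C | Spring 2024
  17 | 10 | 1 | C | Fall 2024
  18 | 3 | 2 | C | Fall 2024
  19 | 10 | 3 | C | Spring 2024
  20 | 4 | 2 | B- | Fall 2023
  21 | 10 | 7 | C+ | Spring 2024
SELECT p.name, COUNT(*) AS n FROM enrollments c JOIN courses p ON c.course_id = p.id GROUP BY p.id, p.name

Execution result:
name | n
Math 101 | 2
Physics 201 | 3
Databases 301 | 3
Chemistry 101 | 4
Linear Algebra 201 | 3
Algorithms 201 | 2
CS 101 | 4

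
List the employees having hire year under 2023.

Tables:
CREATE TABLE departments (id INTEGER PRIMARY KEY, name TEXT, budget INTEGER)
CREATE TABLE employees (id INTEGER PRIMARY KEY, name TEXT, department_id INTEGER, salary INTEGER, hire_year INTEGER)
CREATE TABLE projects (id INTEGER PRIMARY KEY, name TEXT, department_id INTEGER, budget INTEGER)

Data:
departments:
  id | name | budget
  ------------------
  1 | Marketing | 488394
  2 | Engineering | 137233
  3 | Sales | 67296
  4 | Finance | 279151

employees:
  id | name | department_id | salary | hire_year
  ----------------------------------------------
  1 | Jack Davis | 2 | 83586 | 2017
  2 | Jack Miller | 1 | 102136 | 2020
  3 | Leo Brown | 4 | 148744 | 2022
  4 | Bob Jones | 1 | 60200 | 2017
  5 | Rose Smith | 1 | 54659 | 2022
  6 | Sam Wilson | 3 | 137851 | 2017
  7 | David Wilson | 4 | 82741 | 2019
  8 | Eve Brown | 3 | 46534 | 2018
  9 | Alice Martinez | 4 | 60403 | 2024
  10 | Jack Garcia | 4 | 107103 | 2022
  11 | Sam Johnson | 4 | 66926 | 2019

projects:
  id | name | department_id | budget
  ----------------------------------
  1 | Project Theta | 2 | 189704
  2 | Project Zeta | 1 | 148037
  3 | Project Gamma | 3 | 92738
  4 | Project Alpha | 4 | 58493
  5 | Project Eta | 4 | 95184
SELECT name, hire_year FROM employees WHERE hire_year < 2023

Execution result:
name | hire_year
Jack Davis | 2017
Jack Miller | 2020
Leo Brown | 2022
Bob Jones | 2017
Rose Smith | 2022
Sam Wilson | 2017
David Wilson | 2019
Eve Brown | 2018
Jack Garcia | 2022
Sam Johnson | 2019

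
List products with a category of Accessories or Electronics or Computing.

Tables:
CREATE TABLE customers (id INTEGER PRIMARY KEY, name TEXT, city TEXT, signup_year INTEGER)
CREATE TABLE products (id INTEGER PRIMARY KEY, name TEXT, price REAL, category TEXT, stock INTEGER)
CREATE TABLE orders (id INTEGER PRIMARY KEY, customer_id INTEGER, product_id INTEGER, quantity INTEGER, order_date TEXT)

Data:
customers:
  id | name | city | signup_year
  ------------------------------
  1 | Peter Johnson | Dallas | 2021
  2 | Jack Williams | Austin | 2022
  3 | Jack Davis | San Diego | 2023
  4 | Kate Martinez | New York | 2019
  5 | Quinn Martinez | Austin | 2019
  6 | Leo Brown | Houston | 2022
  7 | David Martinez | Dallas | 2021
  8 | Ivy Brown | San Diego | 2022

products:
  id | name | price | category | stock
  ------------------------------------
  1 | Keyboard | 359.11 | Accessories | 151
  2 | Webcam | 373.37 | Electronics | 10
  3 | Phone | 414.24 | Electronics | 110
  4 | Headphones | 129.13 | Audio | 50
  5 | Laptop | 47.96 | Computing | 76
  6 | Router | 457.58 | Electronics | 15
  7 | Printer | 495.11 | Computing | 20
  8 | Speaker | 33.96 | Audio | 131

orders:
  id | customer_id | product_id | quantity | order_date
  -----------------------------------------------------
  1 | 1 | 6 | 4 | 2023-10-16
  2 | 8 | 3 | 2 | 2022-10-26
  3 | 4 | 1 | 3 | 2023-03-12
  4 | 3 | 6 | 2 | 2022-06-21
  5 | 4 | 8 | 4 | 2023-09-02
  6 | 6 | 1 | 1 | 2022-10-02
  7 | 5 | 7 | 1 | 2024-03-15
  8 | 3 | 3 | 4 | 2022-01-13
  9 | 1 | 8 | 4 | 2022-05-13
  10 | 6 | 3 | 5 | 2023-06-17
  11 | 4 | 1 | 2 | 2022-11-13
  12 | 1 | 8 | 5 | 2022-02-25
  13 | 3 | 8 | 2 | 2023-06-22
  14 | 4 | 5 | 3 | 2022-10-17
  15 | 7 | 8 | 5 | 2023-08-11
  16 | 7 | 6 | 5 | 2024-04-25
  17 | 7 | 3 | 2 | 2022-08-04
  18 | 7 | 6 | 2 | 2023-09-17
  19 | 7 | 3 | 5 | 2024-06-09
SELECT name, category FROM products WHERE category IN ('Accessories', 'Electronics', 'Computing')

Execution result:
name | category
Keyboard | Accessories
Webcam | Electronics
Phone | Electronics
Laptop | Computing
Router | Electronics
Printer | Computing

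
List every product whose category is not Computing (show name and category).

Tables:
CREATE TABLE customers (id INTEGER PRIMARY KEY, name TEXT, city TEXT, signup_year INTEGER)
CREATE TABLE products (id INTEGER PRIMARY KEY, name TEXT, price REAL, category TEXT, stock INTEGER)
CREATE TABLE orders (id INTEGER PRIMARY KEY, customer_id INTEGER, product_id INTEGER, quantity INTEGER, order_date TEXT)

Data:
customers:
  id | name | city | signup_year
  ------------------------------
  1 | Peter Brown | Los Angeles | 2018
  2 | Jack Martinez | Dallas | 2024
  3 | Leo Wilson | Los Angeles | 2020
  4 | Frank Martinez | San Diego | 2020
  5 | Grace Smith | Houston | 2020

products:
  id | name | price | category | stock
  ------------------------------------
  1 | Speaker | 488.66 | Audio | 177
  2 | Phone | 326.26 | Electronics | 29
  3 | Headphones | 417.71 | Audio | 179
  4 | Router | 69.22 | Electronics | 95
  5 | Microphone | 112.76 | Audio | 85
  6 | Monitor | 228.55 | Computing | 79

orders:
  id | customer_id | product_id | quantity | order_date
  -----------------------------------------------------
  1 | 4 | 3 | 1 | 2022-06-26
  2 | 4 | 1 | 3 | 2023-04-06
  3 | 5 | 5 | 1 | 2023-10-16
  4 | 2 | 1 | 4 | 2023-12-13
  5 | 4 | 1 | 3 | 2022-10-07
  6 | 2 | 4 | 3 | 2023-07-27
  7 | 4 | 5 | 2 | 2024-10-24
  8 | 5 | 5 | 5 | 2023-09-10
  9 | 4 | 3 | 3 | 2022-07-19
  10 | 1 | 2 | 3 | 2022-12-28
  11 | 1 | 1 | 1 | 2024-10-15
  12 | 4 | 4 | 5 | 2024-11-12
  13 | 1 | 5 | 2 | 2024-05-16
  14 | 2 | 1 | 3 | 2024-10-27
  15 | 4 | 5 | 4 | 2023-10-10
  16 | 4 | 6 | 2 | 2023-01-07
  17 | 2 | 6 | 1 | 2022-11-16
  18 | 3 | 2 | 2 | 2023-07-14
SELECT name, category FROM products WHERE category <> 'Computing'

Execution result:
name | category
Speaker | Audio
Phone | Electronics
Headphones | Audio
Router | Electronics
Microphone | Audio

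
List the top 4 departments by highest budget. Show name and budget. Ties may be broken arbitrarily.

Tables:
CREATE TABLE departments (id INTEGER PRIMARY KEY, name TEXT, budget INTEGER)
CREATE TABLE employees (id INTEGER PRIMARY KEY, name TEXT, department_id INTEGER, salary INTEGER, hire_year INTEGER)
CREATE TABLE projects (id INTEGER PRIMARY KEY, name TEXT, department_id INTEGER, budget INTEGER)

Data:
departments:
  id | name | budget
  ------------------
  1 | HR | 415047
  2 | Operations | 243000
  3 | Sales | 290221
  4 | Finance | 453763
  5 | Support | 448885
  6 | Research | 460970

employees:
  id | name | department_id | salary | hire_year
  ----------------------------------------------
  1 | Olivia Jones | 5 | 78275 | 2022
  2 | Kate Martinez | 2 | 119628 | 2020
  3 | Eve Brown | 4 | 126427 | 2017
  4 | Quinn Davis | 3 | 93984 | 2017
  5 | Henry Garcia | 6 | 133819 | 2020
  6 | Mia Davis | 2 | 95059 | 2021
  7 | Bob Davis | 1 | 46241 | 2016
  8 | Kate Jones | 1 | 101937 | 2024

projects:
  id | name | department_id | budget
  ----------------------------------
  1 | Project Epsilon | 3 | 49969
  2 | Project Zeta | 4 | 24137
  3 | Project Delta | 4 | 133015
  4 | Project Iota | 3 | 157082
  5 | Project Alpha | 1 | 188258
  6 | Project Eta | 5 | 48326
SELECT name, budget FROM departments ORDER BY budget DESC LIMIT 4

Execution result:
name | budget
Research | 460970
Finance | 453763
Support | 448885
HR | 415047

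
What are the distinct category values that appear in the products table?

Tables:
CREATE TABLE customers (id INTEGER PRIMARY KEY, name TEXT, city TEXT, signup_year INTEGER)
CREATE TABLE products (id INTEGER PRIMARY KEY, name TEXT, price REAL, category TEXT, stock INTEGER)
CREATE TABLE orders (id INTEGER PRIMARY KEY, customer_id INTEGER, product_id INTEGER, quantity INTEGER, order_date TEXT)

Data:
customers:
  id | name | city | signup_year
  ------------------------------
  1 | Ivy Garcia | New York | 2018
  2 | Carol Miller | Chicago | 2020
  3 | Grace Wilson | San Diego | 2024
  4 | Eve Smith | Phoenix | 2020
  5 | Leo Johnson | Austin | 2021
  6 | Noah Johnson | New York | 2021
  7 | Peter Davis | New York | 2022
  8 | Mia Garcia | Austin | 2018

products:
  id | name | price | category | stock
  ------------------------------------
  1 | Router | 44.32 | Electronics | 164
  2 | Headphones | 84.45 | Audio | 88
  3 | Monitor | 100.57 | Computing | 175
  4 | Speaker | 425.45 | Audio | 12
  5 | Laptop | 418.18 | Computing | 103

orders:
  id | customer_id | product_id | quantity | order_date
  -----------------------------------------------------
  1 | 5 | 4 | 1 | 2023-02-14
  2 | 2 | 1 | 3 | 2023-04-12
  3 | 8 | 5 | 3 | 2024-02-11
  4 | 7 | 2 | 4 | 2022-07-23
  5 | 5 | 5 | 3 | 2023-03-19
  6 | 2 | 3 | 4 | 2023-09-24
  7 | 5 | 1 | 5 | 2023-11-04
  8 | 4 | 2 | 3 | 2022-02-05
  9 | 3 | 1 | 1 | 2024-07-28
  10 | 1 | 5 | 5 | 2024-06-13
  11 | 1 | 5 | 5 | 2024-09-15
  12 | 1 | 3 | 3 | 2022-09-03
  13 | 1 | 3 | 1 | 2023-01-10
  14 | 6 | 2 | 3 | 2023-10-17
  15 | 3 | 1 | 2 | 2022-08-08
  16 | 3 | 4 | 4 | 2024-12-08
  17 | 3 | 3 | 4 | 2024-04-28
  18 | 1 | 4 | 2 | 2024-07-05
SELECT DISTINCT category FROM products

Execution result:
category
Electronics
Audio
Computing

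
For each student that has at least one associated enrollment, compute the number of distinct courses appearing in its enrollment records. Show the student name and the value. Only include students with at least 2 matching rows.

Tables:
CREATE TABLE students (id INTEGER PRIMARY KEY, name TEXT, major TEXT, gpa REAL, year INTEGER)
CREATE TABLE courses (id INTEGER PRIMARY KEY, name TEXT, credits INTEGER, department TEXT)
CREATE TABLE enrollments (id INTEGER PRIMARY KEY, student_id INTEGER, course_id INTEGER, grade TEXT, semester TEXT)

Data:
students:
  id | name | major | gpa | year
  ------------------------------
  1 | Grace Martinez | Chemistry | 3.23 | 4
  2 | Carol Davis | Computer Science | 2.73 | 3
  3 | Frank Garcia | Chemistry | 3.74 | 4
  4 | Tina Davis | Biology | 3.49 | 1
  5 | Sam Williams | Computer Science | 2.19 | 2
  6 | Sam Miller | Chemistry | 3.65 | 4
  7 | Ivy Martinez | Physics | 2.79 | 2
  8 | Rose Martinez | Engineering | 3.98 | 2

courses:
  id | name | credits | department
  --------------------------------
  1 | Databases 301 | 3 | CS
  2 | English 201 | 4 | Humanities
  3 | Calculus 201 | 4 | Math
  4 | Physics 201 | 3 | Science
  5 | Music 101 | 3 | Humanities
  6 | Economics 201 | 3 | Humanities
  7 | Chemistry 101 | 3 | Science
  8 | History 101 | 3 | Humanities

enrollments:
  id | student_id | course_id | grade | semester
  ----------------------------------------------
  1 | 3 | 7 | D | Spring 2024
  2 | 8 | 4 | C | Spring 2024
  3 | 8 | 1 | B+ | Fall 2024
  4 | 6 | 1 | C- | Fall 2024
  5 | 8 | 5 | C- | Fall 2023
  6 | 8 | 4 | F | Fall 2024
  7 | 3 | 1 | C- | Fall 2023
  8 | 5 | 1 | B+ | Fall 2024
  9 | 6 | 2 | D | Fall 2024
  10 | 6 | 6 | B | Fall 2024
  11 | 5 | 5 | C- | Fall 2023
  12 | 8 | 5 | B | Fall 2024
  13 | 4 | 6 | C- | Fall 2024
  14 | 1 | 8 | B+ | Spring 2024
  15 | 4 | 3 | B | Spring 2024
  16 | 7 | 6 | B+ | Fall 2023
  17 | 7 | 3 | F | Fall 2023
SELECT p.name, COUNT(DISTINCT c.course_id) AS distinct_course_count FROM enrollments c JOIN students p ON c.student_id = p.id GROUP BY p.id, p.name HAVING COUNT(*) >= 2

Execution result:
name | distinct_course_count
Frank Garcia | 2
Tina Davis | 2
Sam Williams | 2
Sam Miller | 3
Ivy Martinez | 2
Rose Martinez | 3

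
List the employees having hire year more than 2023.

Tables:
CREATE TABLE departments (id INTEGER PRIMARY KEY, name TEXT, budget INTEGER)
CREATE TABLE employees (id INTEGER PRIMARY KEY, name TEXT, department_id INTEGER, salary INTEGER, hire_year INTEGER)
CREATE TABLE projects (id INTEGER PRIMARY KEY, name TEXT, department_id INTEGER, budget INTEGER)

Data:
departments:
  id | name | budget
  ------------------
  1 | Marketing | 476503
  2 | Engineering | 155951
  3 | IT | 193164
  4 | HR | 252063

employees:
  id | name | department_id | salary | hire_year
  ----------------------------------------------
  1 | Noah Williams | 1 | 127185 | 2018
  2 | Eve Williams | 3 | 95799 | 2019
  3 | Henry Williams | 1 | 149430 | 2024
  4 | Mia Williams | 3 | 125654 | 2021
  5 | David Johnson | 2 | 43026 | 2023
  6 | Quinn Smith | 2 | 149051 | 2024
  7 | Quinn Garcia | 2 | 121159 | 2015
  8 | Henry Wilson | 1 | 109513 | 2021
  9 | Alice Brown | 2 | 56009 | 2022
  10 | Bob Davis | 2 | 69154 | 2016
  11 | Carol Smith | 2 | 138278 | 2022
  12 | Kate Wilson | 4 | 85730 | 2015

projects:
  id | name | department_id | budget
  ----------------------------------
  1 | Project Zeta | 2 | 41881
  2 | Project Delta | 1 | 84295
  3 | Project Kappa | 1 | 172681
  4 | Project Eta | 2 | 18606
SELECT name, hire_year FROM employees WHERE hire_year > 2023

Execution result:
name | hire_year
Henry Williams | 2024
Quinn Smith | 2024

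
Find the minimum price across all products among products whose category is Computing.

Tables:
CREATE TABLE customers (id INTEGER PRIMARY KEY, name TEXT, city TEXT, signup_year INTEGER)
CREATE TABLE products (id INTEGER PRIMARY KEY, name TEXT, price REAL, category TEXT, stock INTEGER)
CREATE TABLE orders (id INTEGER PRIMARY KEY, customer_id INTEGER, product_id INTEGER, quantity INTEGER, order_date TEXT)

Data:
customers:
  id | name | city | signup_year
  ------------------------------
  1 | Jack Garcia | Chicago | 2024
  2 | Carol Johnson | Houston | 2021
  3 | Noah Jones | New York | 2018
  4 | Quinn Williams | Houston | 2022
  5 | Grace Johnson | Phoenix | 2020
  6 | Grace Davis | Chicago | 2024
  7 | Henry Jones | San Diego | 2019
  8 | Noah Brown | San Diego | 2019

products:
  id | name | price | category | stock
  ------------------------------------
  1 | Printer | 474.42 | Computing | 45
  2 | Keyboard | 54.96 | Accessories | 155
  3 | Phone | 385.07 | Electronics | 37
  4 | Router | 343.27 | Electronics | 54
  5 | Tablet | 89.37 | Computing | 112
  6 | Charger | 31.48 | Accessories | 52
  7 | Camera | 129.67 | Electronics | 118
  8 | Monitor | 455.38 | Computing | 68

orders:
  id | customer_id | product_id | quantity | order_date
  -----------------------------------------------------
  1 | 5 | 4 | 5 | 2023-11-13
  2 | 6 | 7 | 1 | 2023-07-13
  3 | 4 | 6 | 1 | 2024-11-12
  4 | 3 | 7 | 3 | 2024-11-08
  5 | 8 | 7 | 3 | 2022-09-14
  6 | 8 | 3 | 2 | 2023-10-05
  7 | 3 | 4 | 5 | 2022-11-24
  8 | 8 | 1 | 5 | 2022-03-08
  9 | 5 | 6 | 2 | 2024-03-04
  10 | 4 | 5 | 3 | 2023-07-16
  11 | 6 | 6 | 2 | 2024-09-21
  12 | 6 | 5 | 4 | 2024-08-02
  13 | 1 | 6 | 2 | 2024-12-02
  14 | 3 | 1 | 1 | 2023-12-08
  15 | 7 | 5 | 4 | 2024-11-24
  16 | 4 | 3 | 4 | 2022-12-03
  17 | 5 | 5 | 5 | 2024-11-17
SELECT MIN(price) FROM products WHERE category = 'Computing'

Execution result:
89.37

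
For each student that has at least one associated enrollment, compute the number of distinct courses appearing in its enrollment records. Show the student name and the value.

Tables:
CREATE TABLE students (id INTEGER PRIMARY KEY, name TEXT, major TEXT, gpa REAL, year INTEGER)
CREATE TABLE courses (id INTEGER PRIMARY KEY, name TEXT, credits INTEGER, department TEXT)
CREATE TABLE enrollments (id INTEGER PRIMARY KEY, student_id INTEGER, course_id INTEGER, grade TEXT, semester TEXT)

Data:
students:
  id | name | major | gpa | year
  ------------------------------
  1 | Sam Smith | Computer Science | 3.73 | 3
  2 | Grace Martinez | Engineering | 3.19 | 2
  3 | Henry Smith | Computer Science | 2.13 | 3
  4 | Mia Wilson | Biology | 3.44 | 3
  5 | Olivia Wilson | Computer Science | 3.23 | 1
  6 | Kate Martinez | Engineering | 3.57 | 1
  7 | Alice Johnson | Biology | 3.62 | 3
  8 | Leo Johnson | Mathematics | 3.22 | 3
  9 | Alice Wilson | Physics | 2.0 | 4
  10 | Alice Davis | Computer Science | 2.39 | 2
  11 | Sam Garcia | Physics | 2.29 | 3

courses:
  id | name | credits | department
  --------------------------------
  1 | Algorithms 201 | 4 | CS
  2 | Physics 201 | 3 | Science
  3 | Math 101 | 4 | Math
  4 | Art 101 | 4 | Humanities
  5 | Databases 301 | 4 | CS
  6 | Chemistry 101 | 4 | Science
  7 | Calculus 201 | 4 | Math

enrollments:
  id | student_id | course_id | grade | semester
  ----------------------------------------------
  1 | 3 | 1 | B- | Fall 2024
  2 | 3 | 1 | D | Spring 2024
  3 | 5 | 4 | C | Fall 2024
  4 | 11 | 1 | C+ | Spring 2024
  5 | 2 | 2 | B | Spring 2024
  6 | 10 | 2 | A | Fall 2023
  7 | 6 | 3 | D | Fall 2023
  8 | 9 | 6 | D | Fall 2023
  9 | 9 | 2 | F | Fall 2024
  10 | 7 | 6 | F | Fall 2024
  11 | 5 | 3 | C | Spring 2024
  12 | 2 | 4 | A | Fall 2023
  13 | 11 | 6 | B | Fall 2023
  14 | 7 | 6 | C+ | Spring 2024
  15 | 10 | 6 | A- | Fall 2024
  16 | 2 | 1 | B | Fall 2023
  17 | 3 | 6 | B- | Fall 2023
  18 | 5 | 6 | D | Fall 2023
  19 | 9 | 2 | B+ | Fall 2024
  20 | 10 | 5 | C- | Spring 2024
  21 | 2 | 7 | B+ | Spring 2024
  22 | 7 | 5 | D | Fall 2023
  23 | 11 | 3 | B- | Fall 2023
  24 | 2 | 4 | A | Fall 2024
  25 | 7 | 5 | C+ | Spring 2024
SELECT p.name, COUNT(DISTINCT c.course_id) AS distinct_course_count FROM enrollments c JOIN students p ON c.student_id = p.id GROUP BY p.id, p.name

Execution result:
name | distinct_course_count
Grace Martinez | 4
Henry Smith | 2
Olivia Wilson | 3
Kate Martinez | 1
Alice Johnson | 2
Alice Wilson | 2
Alice Davis | 3
Sam Garcia | 3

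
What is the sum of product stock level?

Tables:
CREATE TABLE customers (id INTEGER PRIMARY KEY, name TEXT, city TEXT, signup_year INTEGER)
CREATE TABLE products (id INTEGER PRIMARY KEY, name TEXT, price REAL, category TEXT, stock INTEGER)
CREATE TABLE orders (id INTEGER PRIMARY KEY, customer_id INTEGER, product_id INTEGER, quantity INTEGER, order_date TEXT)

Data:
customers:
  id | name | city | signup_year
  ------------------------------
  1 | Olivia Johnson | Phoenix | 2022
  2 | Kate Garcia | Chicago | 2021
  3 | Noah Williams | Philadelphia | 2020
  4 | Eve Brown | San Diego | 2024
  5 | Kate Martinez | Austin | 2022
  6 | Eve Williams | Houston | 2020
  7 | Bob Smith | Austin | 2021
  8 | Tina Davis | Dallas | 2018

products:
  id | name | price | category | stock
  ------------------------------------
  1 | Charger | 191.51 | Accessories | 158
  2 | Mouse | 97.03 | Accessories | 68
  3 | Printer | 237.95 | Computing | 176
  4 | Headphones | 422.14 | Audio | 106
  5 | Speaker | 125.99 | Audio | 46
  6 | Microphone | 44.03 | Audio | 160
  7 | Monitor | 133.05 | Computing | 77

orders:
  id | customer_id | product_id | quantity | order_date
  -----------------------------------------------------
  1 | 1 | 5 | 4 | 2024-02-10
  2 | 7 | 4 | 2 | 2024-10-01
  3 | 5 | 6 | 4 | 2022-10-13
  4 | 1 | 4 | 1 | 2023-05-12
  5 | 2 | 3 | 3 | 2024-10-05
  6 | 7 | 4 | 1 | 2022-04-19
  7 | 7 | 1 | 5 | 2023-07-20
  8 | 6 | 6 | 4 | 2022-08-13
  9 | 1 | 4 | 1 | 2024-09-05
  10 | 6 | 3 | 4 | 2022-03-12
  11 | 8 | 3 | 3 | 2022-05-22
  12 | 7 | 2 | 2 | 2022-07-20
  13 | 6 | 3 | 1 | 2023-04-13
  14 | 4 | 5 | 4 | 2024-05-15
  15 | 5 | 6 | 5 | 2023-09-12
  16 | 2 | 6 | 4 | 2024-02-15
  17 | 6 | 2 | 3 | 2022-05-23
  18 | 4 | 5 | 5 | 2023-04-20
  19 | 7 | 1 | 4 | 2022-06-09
SELECT SUM(stock) FROM products

Execution result:
791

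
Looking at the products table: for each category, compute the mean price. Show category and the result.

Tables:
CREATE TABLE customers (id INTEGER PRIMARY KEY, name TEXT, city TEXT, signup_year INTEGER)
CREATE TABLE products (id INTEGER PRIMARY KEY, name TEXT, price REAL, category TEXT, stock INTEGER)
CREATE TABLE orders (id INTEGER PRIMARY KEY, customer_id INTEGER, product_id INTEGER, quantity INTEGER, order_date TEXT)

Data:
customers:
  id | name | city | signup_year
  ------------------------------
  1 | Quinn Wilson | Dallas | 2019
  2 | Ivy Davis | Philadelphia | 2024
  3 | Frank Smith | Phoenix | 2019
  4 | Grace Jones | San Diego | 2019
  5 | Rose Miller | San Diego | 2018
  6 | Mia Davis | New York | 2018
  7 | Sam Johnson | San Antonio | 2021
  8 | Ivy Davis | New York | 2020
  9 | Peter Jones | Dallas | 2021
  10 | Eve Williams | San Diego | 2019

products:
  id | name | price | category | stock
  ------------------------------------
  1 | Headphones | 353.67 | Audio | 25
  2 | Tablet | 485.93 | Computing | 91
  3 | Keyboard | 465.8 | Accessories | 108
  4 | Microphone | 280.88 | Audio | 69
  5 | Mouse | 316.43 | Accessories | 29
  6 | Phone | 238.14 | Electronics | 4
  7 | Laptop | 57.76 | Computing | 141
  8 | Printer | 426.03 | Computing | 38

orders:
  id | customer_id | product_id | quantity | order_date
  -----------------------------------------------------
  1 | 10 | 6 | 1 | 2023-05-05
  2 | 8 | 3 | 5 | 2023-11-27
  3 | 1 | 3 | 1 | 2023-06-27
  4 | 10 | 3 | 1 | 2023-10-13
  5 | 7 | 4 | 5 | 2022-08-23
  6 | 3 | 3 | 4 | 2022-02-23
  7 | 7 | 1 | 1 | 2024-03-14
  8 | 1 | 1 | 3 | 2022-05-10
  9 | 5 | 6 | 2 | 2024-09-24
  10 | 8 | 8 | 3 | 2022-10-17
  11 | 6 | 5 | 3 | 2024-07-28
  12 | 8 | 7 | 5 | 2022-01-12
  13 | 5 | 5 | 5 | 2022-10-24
SELECT category, AVG(price) AS avg_price FROM products GROUP BY category

Execution result:
category | avg_price
Accessories | 391.12
Audio | 317.28
Computing | 323.24
Electronics | 238.14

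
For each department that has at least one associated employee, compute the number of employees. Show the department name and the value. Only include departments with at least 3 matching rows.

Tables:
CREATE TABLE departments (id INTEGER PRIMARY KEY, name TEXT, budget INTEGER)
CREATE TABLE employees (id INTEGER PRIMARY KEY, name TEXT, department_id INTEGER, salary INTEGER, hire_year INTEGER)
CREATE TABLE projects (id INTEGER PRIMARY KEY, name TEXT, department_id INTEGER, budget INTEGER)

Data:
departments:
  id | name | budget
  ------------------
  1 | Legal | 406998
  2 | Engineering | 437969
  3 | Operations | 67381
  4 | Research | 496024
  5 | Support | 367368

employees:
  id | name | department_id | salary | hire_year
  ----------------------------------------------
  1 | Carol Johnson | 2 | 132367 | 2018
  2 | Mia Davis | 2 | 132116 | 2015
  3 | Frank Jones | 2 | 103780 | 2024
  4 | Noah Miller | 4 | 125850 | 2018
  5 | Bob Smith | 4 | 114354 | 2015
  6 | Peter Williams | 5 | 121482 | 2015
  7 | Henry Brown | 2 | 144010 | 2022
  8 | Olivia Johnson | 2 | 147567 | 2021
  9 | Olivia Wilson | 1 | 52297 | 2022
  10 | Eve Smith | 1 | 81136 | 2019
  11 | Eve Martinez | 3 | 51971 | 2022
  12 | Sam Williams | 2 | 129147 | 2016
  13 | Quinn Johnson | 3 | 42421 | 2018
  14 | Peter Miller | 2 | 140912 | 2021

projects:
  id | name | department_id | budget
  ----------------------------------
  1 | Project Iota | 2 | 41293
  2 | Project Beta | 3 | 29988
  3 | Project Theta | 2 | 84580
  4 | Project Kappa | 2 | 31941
SELECT p.name, COUNT(*) AS n FROM employees c JOIN departments p ON c.department_id = p.id GROUP BY p.id, p.name HAVING COUNT(*) >= 3

Execution result:
name | n
Engineering | 7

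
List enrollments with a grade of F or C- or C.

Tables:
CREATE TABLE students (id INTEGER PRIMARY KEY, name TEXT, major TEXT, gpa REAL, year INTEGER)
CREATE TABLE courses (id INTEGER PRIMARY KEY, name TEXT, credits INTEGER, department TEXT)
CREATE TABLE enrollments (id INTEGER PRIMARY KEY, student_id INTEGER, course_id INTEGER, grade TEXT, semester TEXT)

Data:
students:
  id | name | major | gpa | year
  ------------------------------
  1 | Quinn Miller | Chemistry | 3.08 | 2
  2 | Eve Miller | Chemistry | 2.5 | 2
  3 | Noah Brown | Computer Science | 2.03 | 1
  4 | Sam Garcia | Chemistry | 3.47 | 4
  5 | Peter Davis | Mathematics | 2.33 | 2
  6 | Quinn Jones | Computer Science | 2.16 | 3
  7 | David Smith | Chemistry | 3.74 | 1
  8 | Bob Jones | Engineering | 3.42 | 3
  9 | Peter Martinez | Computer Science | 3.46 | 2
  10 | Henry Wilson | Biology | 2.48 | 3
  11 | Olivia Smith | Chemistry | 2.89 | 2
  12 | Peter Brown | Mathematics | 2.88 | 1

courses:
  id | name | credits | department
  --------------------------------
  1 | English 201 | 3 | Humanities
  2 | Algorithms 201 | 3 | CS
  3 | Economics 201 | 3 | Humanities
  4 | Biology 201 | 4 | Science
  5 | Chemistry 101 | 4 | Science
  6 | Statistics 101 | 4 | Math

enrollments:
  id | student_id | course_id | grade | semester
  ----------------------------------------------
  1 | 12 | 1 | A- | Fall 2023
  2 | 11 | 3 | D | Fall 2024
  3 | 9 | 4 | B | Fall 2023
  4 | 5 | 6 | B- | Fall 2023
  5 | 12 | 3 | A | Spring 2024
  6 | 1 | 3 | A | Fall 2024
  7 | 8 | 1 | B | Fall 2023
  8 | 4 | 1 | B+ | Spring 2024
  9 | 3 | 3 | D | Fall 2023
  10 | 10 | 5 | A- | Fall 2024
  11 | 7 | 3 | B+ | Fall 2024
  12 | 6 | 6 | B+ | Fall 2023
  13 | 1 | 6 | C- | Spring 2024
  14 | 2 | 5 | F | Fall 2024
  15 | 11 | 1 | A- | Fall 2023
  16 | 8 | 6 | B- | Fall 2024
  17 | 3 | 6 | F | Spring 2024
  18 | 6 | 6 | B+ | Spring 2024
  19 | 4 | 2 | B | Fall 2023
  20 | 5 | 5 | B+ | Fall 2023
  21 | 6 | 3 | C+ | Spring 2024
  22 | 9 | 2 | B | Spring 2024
SELECT id, grade FROM enrollments WHERE grade IN ('F', 'C-', 'C')

Execution result:
id | grade
13 | C-
14 | F
17 | F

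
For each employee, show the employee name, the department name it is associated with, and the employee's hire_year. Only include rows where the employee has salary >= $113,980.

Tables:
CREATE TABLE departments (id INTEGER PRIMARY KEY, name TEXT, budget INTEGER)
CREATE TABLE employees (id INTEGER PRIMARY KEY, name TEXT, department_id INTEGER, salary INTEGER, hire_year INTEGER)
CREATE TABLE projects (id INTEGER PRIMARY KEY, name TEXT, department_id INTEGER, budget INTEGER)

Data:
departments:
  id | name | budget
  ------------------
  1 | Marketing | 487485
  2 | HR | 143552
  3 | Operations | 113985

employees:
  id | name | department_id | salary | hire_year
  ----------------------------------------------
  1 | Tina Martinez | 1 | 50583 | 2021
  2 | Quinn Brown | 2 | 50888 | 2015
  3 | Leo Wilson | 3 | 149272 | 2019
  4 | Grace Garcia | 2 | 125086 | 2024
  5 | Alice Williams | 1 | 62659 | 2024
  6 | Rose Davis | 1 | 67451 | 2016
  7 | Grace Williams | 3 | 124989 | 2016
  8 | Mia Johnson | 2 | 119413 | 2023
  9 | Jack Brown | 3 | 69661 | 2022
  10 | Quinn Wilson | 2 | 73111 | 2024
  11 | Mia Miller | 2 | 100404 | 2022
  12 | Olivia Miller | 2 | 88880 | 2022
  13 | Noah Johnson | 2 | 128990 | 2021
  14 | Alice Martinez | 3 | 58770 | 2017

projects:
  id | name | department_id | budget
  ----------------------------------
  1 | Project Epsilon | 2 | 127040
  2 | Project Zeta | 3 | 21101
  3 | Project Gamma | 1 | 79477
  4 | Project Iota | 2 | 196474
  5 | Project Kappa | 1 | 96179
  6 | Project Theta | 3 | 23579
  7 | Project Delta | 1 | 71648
SELECT c.name, p.name AS department, c.hire_year FROM employees c JOIN departments p ON c.department_id = p.id WHERE c.salary >= 113980

Execution result:
name | department | hire_year
Leo Wilson | Operations | 2019
Grace Garcia | HR | 2024
Grace Williams | Operations | 2016
Mia Johnson | HR | 2023
Noah Johnson | HR | 2021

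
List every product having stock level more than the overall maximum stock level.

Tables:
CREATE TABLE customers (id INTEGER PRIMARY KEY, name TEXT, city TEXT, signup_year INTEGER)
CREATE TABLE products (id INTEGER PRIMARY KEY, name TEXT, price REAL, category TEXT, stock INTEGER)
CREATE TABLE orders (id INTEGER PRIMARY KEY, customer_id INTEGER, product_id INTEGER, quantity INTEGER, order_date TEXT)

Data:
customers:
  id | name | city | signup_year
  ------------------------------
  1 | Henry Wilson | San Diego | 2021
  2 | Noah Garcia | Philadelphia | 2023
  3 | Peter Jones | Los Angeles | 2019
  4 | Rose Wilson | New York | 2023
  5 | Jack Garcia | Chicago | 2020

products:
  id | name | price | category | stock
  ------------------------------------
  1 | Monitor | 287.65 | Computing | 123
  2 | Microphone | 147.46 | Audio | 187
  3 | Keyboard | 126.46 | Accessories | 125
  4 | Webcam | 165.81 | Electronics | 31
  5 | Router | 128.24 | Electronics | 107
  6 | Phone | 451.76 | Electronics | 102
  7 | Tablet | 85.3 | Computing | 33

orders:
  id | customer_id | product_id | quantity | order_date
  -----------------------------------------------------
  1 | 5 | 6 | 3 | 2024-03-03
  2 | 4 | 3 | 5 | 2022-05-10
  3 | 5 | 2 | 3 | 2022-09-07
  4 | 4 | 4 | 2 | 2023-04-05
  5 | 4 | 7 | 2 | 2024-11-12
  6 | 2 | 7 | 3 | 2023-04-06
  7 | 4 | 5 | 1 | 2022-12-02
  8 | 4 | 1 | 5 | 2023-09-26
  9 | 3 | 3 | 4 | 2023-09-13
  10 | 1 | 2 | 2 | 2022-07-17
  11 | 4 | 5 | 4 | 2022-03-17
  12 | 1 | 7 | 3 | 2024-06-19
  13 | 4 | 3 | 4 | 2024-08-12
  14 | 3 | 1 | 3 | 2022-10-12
SELECT name, stock FROM products WHERE stock > (SELECT MAX(stock) FROM products)

Execution result:
(no rows)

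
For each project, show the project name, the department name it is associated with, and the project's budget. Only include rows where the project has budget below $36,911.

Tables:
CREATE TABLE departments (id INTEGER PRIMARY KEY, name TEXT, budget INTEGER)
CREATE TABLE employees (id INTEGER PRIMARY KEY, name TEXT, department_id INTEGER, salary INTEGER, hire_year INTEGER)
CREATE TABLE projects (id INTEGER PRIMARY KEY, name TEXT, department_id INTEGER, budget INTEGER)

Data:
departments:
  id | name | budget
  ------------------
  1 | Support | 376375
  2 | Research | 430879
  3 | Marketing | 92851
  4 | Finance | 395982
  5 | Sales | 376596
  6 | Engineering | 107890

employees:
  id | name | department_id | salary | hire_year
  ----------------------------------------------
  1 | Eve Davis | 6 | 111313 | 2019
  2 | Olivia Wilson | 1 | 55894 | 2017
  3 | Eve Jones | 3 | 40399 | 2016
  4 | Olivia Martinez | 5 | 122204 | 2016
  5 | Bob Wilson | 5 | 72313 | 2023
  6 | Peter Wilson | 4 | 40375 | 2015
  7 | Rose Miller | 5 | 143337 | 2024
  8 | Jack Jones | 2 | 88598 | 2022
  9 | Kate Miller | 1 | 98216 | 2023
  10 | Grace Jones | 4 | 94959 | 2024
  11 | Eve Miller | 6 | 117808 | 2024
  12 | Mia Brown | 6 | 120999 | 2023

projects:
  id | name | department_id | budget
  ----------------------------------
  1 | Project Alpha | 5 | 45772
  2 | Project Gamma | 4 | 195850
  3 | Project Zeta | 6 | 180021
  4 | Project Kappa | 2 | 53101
SELECT c.name, p.name AS department, c.budget FROM projects c JOIN departments p ON c.department_id = p.id WHERE c.budget < 36911

Execution result:
(no rows)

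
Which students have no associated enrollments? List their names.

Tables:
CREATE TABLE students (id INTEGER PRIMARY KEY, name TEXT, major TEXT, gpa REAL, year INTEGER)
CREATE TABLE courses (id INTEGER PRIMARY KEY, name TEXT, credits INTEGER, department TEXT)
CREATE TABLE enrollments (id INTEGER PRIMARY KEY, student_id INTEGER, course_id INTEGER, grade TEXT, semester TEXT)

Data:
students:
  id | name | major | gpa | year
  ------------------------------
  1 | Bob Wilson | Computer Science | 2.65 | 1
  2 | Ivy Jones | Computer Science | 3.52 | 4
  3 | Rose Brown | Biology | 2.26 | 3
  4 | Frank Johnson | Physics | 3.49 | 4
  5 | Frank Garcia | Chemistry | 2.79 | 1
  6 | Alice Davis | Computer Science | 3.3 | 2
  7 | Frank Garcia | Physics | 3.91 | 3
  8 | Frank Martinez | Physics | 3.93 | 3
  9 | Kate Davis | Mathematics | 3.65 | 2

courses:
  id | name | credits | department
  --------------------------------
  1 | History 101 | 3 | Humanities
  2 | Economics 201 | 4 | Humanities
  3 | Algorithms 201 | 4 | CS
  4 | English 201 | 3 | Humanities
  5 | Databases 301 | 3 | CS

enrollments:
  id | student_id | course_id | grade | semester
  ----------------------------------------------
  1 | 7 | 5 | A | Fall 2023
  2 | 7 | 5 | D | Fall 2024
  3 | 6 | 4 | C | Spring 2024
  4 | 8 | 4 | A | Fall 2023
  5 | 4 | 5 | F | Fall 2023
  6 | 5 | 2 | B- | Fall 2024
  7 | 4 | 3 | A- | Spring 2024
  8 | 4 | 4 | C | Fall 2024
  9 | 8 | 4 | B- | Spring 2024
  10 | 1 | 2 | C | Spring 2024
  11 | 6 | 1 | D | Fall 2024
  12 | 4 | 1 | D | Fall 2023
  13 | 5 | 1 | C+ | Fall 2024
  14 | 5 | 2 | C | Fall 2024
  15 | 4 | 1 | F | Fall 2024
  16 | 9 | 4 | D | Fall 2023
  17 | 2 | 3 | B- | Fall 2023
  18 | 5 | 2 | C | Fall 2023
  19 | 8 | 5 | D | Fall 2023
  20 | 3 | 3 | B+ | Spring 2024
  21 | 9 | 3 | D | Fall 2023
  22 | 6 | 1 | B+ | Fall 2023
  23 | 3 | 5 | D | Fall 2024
SELECT p.name FROM students p LEFT JOIN enrollments c ON c.student_id = p.id WHERE c.id IS NULL

Execution result:
(no rows)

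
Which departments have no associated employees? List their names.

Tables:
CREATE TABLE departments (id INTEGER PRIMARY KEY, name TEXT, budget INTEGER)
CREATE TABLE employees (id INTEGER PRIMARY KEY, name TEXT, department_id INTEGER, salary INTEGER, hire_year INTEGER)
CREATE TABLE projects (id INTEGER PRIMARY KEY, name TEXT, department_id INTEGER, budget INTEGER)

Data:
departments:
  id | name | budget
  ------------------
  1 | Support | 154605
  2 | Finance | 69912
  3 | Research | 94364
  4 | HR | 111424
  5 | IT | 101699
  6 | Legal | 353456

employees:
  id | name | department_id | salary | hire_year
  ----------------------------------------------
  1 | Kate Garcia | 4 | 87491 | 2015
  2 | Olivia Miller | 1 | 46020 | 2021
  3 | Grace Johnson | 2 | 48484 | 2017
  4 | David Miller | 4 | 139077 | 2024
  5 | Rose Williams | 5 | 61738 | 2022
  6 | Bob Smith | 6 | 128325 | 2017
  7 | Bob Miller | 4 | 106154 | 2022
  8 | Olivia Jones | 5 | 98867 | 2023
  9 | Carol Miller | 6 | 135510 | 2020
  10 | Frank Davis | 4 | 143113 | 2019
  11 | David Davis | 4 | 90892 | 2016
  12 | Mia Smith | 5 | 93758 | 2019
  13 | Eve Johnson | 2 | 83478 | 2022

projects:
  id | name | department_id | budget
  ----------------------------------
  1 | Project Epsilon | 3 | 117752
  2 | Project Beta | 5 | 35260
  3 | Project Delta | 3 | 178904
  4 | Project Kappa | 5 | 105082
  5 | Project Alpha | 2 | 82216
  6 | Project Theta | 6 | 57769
SELECT p.name FROM departments p LEFT JOIN employees c ON c.department_id = p.id WHERE c.id IS NULL

Execution result:
Research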